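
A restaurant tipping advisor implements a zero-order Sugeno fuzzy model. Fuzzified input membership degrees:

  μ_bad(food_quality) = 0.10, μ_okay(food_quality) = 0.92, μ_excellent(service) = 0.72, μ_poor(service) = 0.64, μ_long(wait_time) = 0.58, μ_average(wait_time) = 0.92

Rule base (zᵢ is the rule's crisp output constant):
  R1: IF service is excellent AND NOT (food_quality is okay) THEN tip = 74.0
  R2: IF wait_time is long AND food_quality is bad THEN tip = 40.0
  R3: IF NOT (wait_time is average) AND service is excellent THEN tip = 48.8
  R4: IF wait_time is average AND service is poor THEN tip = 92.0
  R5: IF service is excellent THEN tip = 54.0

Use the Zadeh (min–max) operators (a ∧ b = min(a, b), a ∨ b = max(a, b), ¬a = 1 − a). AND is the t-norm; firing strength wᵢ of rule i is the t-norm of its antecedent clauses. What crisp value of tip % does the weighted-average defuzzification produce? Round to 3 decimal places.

68.879

R1 (z=74.0): excellent=0.72, ¬okay=1−0.92=0.08; AND[min(a, b)] → w = 0.08
R2 (z=40.0): long=0.58, bad=0.10; AND[min(a, b)] → w = 0.10
R3 (z=48.8): ¬average=1−0.92=0.08, excellent=0.72; AND[min(a, b)] → w = 0.08
R4 (z=92.0): average=0.92, poor=0.64; AND[min(a, b)] → w = 0.64
R5 (z=54.0): excellent=0.72 → w = 0.72
Weighted average = (0.08·74.0 + 0.10·40.0 + 0.08·48.8 + 0.64·92.0 + 0.72·54.0) / (0.08 + 0.10 + 0.08 + 0.64 + 0.72)
  = 111.5840 / 1.6200 = 68.879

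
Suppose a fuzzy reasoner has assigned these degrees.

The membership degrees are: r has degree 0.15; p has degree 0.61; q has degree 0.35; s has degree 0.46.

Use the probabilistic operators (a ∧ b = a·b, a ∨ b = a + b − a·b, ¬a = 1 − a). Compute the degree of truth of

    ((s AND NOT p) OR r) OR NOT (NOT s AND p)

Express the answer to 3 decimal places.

NOT p = 1 − 0.6100 = 0.3900
s AND NOT p = a·b on (0.4600, 0.3900) = 0.1794
(s AND NOT p) OR r = a + b − a·b on (0.1794, 0.1500) = 0.3025
NOT s = 1 − 0.4600 = 0.5400
NOT s AND p = a·b on (0.5400, 0.6100) = 0.3294
NOT (NOT s AND p) = 1 − 0.3294 = 0.6706
((s AND NOT p) OR r) OR NOT (NOT s AND p) = a + b − a·b on (0.3025, 0.6706) = 0.7702

0.770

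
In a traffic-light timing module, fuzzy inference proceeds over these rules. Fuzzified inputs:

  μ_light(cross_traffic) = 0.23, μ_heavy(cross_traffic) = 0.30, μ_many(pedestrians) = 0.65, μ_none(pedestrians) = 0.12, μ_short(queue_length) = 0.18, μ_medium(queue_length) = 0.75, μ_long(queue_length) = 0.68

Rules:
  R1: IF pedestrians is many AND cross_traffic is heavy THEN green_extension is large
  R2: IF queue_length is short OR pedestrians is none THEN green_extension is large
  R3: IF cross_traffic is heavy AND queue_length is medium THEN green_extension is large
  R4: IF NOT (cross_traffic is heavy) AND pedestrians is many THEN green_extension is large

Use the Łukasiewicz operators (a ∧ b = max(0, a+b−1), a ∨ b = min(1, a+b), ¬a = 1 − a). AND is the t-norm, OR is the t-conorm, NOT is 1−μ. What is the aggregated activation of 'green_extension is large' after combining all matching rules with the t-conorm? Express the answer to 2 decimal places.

0.70

R1: many=0.65, heavy=0.30; AND[max(0, a+b−1)] → w = 0.00
R2: short=0.18, none=0.12; OR[min(1, a+b)] → w = 0.30
R3: heavy=0.30, medium=0.75; AND[max(0, a+b−1)] → w = 0.05
R4: ¬heavy=1−0.30=0.70, many=0.65; AND[max(0, a+b−1)] → w = 0.35
Rules with consequent 'large': {R1, R2, R3, R4} → strengths 0.00, 0.30, 0.05, 0.35
Aggregate via t-conorm [min(1, a+b)]: 0.70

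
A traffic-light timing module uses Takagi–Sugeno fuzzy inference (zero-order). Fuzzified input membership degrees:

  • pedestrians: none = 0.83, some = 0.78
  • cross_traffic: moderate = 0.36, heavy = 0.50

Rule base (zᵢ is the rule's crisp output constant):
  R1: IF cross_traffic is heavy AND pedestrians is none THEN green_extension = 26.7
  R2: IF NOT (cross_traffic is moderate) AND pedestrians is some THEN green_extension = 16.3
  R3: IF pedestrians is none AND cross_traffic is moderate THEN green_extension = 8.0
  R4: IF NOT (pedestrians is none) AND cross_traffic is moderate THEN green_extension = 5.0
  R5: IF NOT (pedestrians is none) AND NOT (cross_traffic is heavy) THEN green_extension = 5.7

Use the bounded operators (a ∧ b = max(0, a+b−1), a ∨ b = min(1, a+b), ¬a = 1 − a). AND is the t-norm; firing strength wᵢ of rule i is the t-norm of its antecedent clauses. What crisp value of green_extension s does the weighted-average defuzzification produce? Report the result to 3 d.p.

18.273

R1 (z=26.7): heavy=0.50, none=0.83; AND[max(0, a+b−1)] → w = 0.33
R2 (z=16.3): ¬moderate=1−0.36=0.64, some=0.78; AND[max(0, a+b−1)] → w = 0.42
R3 (z=8.0): none=0.83, moderate=0.36; AND[max(0, a+b−1)] → w = 0.19
R4 (z=5.0): ¬none=1−0.83=0.17, moderate=0.36; AND[max(0, a+b−1)] → w = 0.00
R5 (z=5.7): ¬none=1−0.83=0.17, ¬heavy=1−0.50=0.50; AND[max(0, a+b−1)] → w = 0.00
Weighted average = (0.33·26.7 + 0.42·16.3 + 0.19·8.0 + 0.00·5.0 + 0.00·5.7) / (0.33 + 0.42 + 0.19 + 0.00 + 0.00)
  = 17.1770 / 0.9400 = 18.273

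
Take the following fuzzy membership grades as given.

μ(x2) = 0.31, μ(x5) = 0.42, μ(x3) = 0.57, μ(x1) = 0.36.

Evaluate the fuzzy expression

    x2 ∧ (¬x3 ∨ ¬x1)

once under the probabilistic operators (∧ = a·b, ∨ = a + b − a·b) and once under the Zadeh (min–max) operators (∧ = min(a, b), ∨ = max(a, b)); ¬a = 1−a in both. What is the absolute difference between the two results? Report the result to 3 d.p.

0.064

Under probabilistic:
  ¬x3 = 1 − 0.5700 = 0.4300
  ¬x1 = 1 − 0.3600 = 0.6400
  ¬x3 ∨ ¬x1 = a + b − a·b on (0.4300, 0.6400) = 0.7948
  x2 ∧ (¬x3 ∨ ¬x1) = a·b on (0.3100, 0.7948) = 0.2464
  → value = 0.2464
Under Zadeh (min–max):
  ¬x3 = 1 − 0.57 = 0.43
  ¬x1 = 1 − 0.36 = 0.64
  ¬x3 ∨ ¬x1 = max(a, b) on (0.43, 0.64) = 0.64
  x2 ∧ (¬x3 ∨ ¬x1) = min(a, b) on (0.31, 0.64) = 0.31
  → value = 0.3100
|0.2464 − 0.3100| = 0.064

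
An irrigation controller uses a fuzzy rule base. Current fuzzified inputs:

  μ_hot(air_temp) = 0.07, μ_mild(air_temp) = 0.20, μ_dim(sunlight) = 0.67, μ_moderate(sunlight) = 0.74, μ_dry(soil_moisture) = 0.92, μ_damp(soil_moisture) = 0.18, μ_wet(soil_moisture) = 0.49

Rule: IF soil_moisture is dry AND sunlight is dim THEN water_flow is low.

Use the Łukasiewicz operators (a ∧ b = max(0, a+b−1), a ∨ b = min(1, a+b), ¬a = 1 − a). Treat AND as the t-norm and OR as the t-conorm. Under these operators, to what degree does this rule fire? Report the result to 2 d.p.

firing strength: dry=0.92, dim=0.67; AND[max(0, a+b−1)] → w = 0.59

0.59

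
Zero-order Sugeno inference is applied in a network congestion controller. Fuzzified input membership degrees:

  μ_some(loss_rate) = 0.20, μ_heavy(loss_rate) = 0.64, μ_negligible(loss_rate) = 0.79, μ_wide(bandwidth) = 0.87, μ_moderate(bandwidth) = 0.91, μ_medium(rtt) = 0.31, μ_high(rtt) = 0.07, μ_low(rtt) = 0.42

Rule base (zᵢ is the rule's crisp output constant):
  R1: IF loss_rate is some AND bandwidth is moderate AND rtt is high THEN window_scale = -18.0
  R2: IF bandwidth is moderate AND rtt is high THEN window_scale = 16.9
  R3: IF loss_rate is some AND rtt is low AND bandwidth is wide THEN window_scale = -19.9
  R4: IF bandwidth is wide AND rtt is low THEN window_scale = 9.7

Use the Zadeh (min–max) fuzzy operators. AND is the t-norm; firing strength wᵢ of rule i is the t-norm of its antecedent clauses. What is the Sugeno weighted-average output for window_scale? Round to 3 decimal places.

0.022

R1 (z=-18.0): some=0.20, moderate=0.91, high=0.07; AND[min(a, b)] → w = 0.07
R2 (z=16.9): moderate=0.91, high=0.07; AND[min(a, b)] → w = 0.07
R3 (z=-19.9): some=0.20, low=0.42, wide=0.87; AND[min(a, b)] → w = 0.20
R4 (z=9.7): wide=0.87, low=0.42; AND[min(a, b)] → w = 0.42
Weighted average = (0.07·-18.0 + 0.07·16.9 + 0.20·-19.9 + 0.42·9.7) / (0.07 + 0.07 + 0.20 + 0.42)
  = 0.0170 / 0.7600 = 0.022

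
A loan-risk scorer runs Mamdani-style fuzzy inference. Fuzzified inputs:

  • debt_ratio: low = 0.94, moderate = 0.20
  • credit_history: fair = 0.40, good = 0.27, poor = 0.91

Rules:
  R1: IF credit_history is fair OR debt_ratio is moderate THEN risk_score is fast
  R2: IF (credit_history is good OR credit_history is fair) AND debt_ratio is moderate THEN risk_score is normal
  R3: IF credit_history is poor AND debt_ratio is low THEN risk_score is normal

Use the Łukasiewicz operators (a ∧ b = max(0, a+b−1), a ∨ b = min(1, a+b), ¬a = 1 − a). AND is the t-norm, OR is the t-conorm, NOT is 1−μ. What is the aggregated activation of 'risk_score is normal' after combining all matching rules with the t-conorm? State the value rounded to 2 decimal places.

R1: fair=0.40, moderate=0.20; OR[min(1, a+b)] → w = 0.60
R2: (good=0.27 OR fair=0.40) = 0.67; AND[max(0, a+b−1)] with moderate=0.20 → w = 0.00
R3: poor=0.91, low=0.94; AND[max(0, a+b−1)] → w = 0.85
Rules with consequent 'normal': {R2, R3} → strengths 0.00, 0.85
Aggregate via t-conorm [min(1, a+b)]: 0.85

0.85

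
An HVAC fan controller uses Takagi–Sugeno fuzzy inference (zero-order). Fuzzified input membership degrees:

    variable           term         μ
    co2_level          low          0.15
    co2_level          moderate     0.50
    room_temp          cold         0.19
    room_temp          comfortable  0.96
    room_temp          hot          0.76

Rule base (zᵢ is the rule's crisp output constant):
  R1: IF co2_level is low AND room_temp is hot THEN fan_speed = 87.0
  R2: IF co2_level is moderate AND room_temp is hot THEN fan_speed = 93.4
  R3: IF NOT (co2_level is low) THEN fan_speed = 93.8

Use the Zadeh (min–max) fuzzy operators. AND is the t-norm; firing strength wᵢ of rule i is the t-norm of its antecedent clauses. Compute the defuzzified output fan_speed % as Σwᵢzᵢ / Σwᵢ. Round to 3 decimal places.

R1 (z=87.0): low=0.15, hot=0.76; AND[min(a, b)] → w = 0.15
R2 (z=93.4): moderate=0.50, hot=0.76; AND[min(a, b)] → w = 0.50
R3 (z=93.8): ¬low=1−0.15=0.85 → w = 0.85
Weighted average = (0.15·87.0 + 0.50·93.4 + 0.85·93.8) / (0.15 + 0.50 + 0.85)
  = 139.4800 / 1.5000 = 92.987

92.987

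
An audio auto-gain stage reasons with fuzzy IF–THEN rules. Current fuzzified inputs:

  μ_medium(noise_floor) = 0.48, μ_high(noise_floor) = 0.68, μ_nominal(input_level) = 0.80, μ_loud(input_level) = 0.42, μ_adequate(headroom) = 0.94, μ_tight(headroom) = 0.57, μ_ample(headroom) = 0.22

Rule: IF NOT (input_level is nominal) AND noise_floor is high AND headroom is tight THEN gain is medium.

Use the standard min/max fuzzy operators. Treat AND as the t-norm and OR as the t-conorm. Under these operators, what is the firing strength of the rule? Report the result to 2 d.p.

firing strength: ¬nominal=1−0.80=0.20, high=0.68, tight=0.57; AND[min(a, b)] → w = 0.20

0.20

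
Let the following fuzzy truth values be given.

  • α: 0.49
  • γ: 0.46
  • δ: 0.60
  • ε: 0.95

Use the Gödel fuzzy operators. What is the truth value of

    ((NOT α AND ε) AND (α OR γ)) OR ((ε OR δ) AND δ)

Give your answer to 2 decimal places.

0.60

NOT α = 1 − 0.49 = 0.51
NOT α AND ε = min(a, b) on (0.51, 0.95) = 0.51
α OR γ = max(a, b) on (0.49, 0.46) = 0.49
(NOT α AND ε) AND (α OR γ) = min(a, b) on (0.51, 0.49) = 0.49
ε OR δ = max(a, b) on (0.95, 0.60) = 0.95
(ε OR δ) AND δ = min(a, b) on (0.95, 0.60) = 0.60
((NOT α AND ε) AND (α OR γ)) OR ((ε OR δ) AND δ) = max(a, b) on (0.49, 0.60) = 0.60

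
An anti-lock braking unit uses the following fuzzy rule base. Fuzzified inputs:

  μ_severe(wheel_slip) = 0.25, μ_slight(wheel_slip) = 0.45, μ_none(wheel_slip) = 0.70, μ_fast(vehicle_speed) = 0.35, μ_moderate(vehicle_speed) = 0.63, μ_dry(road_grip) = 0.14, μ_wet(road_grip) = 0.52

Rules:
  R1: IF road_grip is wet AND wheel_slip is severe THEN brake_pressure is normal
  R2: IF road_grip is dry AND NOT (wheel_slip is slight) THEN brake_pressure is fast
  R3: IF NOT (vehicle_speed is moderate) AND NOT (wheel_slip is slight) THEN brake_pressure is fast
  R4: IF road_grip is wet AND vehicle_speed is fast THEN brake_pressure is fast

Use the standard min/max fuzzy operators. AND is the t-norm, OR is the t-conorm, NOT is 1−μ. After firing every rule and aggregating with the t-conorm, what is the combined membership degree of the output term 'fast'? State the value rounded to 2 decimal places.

0.37

R1: wet=0.52, severe=0.25; AND[min(a, b)] → w = 0.25
R2: dry=0.14, ¬slight=1−0.45=0.55; AND[min(a, b)] → w = 0.14
R3: ¬moderate=1−0.63=0.37, ¬slight=1−0.45=0.55; AND[min(a, b)] → w = 0.37
R4: wet=0.52, fast=0.35; AND[min(a, b)] → w = 0.35
Rules with consequent 'fast': {R2, R3, R4} → strengths 0.14, 0.37, 0.35
Aggregate via t-conorm [max(a, b)]: 0.37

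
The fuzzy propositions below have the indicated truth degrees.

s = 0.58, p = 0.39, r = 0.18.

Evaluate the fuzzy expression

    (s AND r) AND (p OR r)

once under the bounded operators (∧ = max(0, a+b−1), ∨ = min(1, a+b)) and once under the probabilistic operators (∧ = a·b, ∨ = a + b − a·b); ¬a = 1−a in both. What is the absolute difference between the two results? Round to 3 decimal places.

0.052

Under bounded:
  s AND r = max(0, a+b−1) on (0.58, 0.18) = 0.00
  p OR r = min(1, a+b) on (0.39, 0.18) = 0.57
  (s AND r) AND (p OR r) = max(0, a+b−1) on (0.00, 0.57) = 0.00
  → value = 0.0000
Under probabilistic:
  s AND r = a·b on (0.5800, 0.1800) = 0.1044
  p OR r = a + b − a·b on (0.3900, 0.1800) = 0.4998
  (s AND r) AND (p OR r) = a·b on (0.1044, 0.4998) = 0.0522
  → value = 0.0522
|0.0000 − 0.0522| = 0.052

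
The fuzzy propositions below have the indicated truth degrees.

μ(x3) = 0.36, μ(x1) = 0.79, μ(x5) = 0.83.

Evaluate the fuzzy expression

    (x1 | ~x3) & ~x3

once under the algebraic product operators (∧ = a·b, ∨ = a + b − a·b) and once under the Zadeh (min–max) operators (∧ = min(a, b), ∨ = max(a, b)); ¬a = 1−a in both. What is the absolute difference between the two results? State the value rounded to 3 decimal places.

Under algebraic product:
  ~x3 = 1 − 0.3600 = 0.6400
  x1 | ~x3 = a + b − a·b on (0.7900, 0.6400) = 0.9244
  ~x3 = 1 − 0.3600 = 0.6400
  (x1 | ~x3) & ~x3 = a·b on (0.9244, 0.6400) = 0.5916
  → value = 0.5916
Under Zadeh (min–max):
  ~x3 = 1 − 0.36 = 0.64
  x1 | ~x3 = max(a, b) on (0.79, 0.64) = 0.79
  ~x3 = 1 − 0.36 = 0.64
  (x1 | ~x3) & ~x3 = min(a, b) on (0.79, 0.64) = 0.64
  → value = 0.6400
|0.5916 − 0.6400| = 0.048

0.048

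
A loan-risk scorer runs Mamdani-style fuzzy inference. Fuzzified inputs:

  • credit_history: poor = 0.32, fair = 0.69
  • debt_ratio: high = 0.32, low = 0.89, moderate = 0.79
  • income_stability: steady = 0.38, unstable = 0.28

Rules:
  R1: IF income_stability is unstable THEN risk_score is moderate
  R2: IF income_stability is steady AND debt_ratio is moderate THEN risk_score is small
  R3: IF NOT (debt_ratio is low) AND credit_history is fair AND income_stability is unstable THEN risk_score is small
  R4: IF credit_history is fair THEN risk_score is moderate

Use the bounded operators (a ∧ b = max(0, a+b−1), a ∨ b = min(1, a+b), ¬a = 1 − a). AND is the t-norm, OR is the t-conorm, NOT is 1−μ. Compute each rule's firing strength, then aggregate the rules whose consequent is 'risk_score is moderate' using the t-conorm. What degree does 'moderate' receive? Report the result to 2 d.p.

0.97

R1: unstable=0.28 → w = 0.28
R2: steady=0.38, moderate=0.79; AND[max(0, a+b−1)] → w = 0.17
R3: ¬low=1−0.89=0.11, fair=0.69, unstable=0.28; AND[max(0, a+b−1)] → w = 0.00
R4: fair=0.69 → w = 0.69
Rules with consequent 'moderate': {R1, R4} → strengths 0.28, 0.69
Aggregate via t-conorm [min(1, a+b)]: 0.97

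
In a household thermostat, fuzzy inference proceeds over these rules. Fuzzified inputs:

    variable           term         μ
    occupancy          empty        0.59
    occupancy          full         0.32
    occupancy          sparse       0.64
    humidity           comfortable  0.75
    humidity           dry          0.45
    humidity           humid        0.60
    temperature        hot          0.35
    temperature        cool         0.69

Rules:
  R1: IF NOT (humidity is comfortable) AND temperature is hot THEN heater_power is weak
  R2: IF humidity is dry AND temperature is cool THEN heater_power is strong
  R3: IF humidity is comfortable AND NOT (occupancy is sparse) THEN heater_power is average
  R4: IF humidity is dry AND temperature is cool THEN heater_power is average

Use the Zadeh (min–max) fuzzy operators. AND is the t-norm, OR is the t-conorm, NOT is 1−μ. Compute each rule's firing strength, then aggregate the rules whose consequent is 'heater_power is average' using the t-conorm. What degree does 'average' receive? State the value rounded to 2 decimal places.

0.45

R1: ¬comfortable=1−0.75=0.25, hot=0.35; AND[min(a, b)] → w = 0.25
R2: dry=0.45, cool=0.69; AND[min(a, b)] → w = 0.45
R3: comfortable=0.75, ¬sparse=1−0.64=0.36; AND[min(a, b)] → w = 0.36
R4: dry=0.45, cool=0.69; AND[min(a, b)] → w = 0.45
Rules with consequent 'average': {R3, R4} → strengths 0.36, 0.45
Aggregate via t-conorm [max(a, b)]: 0.45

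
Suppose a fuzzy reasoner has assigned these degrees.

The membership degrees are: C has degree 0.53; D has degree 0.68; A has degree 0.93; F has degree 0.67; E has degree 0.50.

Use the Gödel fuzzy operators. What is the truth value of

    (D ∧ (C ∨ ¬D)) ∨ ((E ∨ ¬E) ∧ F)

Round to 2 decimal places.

0.53

¬D = 1 − 0.68 = 0.32
C ∨ ¬D = max(a, b) on (0.53, 0.32) = 0.53
D ∧ (C ∨ ¬D) = min(a, b) on (0.68, 0.53) = 0.53
¬E = 1 − 0.50 = 0.50
E ∨ ¬E = max(a, b) on (0.50, 0.50) = 0.50
(E ∨ ¬E) ∧ F = min(a, b) on (0.50, 0.67) = 0.50
(D ∧ (C ∨ ¬D)) ∨ ((E ∨ ¬E) ∧ F) = max(a, b) on (0.53, 0.50) = 0.53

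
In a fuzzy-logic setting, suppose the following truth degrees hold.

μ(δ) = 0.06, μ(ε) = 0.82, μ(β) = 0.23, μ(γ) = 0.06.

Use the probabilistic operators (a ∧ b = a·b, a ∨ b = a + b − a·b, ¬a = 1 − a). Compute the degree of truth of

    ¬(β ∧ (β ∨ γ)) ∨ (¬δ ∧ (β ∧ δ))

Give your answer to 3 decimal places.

β ∨ γ = a + b − a·b on (0.2300, 0.0600) = 0.2762
β ∧ (β ∨ γ) = a·b on (0.2300, 0.2762) = 0.0635
¬(β ∧ (β ∨ γ)) = 1 − 0.0635 = 0.9365
¬δ = 1 − 0.0600 = 0.9400
β ∧ δ = a·b on (0.2300, 0.0600) = 0.0138
¬δ ∧ (β ∧ δ) = a·b on (0.9400, 0.0138) = 0.0130
¬(β ∧ (β ∨ γ)) ∨ (¬δ ∧ (β ∧ δ)) = a + b − a·b on (0.9365, 0.0130) = 0.9373

0.937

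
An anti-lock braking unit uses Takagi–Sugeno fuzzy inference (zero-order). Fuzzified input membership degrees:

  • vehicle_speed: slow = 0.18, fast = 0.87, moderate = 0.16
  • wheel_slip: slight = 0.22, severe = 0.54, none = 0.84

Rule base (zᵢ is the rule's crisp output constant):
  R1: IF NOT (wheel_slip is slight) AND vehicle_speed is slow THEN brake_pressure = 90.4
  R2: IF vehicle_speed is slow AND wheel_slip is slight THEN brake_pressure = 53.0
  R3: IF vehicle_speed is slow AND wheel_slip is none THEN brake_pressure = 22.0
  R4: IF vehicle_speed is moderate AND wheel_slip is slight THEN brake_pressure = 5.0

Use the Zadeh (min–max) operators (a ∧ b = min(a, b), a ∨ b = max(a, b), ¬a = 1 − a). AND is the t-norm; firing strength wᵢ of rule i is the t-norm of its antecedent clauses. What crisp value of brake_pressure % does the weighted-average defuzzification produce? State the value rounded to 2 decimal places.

43.67

R1 (z=90.4): ¬slight=1−0.22=0.78, slow=0.18; AND[min(a, b)] → w = 0.18
R2 (z=53.0): slow=0.18, slight=0.22; AND[min(a, b)] → w = 0.18
R3 (z=22.0): slow=0.18, none=0.84; AND[min(a, b)] → w = 0.18
R4 (z=5.0): moderate=0.16, slight=0.22; AND[min(a, b)] → w = 0.16
Weighted average = (0.18·90.4 + 0.18·53.0 + 0.18·22.0 + 0.16·5.0) / (0.18 + 0.18 + 0.18 + 0.16)
  = 30.5720 / 0.7000 = 43.67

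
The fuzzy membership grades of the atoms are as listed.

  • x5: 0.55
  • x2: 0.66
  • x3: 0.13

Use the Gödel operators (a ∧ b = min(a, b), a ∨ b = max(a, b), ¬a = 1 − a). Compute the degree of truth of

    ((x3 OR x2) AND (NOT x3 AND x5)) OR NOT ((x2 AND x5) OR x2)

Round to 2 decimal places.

0.55

x3 OR x2 = max(a, b) on (0.13, 0.66) = 0.66
NOT x3 = 1 − 0.13 = 0.87
NOT x3 AND x5 = min(a, b) on (0.87, 0.55) = 0.55
(x3 OR x2) AND (NOT x3 AND x5) = min(a, b) on (0.66, 0.55) = 0.55
x2 AND x5 = min(a, b) on (0.66, 0.55) = 0.55
(x2 AND x5) OR x2 = max(a, b) on (0.55, 0.66) = 0.66
NOT ((x2 AND x5) OR x2) = 1 − 0.66 = 0.34
((x3 OR x2) AND (NOT x3 AND x5)) OR NOT ((x2 AND x5) OR x2) = max(a, b) on (0.55, 0.34) = 0.55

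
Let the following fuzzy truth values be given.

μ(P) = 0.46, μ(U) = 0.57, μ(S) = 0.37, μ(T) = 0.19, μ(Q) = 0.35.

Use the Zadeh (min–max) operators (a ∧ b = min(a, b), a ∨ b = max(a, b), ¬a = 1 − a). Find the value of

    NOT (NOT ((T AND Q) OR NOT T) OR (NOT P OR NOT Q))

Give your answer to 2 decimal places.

T AND Q = min(a, b) on (0.19, 0.35) = 0.19
NOT T = 1 − 0.19 = 0.81
(T AND Q) OR NOT T = max(a, b) on (0.19, 0.81) = 0.81
NOT ((T AND Q) OR NOT T) = 1 − 0.81 = 0.19
NOT P = 1 − 0.46 = 0.54
NOT Q = 1 − 0.35 = 0.65
NOT P OR NOT Q = max(a, b) on (0.54, 0.65) = 0.65
NOT ((T AND Q) OR NOT T) OR (NOT P OR NOT Q) = max(a, b) on (0.19, 0.65) = 0.65
NOT (NOT ((T AND Q) OR NOT T) OR (NOT P OR NOT Q)) = 1 − 0.65 = 0.35

0.35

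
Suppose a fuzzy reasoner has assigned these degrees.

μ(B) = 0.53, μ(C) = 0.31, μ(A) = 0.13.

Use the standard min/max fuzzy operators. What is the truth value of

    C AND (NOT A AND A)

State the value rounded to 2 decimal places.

0.13

NOT A = 1 − 0.13 = 0.87
NOT A AND A = min(a, b) on (0.87, 0.13) = 0.13
C AND (NOT A AND A) = min(a, b) on (0.31, 0.13) = 0.13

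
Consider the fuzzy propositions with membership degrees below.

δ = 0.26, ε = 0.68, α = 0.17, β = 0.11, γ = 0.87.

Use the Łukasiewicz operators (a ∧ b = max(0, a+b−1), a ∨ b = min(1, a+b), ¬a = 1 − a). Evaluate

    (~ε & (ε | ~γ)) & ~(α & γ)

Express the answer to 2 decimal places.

0.09

~ε = 1 − 0.68 = 0.32
~γ = 1 − 0.87 = 0.13
ε | ~γ = min(1, a+b) on (0.68, 0.13) = 0.81
~ε & (ε | ~γ) = max(0, a+b−1) on (0.32, 0.81) = 0.13
α & γ = max(0, a+b−1) on (0.17, 0.87) = 0.04
~(α & γ) = 1 − 0.04 = 0.96
(~ε & (ε | ~γ)) & ~(α & γ) = max(0, a+b−1) on (0.13, 0.96) = 0.09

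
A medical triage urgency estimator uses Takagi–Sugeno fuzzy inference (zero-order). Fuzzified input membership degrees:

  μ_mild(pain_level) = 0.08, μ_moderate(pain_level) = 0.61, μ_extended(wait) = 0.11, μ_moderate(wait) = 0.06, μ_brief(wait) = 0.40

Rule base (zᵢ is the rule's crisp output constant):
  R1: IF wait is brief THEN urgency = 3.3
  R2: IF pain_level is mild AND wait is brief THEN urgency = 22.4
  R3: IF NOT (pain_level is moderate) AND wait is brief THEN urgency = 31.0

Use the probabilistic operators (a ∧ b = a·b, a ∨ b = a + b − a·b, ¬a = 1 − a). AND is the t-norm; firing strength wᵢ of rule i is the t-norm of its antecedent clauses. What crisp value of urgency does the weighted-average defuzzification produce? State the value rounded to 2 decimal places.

R1 (z=3.3): brief=0.40 → w = 0.4000
R2 (z=22.4): mild=0.08, brief=0.40; AND[a·b] → w = 0.0320
R3 (z=31.0): ¬moderate=1−0.61=0.39, brief=0.40; AND[a·b] → w = 0.1560
Weighted average = (0.4000·3.3 + 0.0320·22.4 + 0.1560·31.0) / (0.4000 + 0.0320 + 0.1560)
  = 6.8728 / 0.5880 = 11.69

11.69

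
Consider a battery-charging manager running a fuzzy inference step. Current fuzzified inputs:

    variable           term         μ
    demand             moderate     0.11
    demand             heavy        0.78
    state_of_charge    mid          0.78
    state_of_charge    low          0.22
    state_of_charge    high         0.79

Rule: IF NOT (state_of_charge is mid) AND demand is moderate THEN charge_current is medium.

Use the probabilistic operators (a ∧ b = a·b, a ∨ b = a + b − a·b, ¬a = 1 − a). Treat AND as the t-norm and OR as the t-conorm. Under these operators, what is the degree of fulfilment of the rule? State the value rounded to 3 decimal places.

firing strength: ¬mid=1−0.78=0.22, moderate=0.11; AND[a·b] → w = 0.0242

0.024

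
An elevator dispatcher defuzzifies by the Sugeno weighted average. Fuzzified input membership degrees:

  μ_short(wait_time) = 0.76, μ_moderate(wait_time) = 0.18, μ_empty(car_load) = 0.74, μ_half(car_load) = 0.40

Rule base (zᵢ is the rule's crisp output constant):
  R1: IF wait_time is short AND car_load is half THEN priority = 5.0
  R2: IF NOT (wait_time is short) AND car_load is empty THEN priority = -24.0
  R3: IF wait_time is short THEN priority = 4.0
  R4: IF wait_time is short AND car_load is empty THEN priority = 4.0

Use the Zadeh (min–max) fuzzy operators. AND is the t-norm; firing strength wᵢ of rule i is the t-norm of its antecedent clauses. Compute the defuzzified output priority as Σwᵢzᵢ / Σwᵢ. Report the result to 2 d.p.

1.05

R1 (z=5.0): short=0.76, half=0.40; AND[min(a, b)] → w = 0.40
R2 (z=-24.0): ¬short=1−0.76=0.24, empty=0.74; AND[min(a, b)] → w = 0.24
R3 (z=4.0): short=0.76 → w = 0.76
R4 (z=4.0): short=0.76, empty=0.74; AND[min(a, b)] → w = 0.74
Weighted average = (0.40·5.0 + 0.24·-24.0 + 0.76·4.0 + 0.74·4.0) / (0.40 + 0.24 + 0.76 + 0.74)
  = 2.2400 / 2.1400 = 1.05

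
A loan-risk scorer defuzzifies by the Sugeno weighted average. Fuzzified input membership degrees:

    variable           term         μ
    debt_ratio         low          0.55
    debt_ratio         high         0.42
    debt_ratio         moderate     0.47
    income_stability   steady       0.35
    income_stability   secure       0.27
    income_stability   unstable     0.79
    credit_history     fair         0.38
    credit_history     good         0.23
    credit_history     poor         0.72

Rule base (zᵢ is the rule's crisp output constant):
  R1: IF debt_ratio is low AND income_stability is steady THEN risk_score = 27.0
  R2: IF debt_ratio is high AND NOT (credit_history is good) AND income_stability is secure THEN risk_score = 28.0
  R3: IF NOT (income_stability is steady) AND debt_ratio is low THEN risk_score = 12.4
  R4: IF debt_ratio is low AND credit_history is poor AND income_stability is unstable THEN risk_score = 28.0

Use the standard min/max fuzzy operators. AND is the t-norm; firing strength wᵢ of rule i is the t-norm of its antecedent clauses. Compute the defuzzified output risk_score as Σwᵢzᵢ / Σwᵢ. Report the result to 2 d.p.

R1 (z=27.0): low=0.55, steady=0.35; AND[min(a, b)] → w = 0.35
R2 (z=28.0): high=0.42, ¬good=1−0.23=0.77, secure=0.27; AND[min(a, b)] → w = 0.27
R3 (z=12.4): ¬steady=1−0.35=0.65, low=0.55; AND[min(a, b)] → w = 0.55
R4 (z=28.0): low=0.55, poor=0.72, unstable=0.79; AND[min(a, b)] → w = 0.55
Weighted average = (0.35·27.0 + 0.27·28.0 + 0.55·12.4 + 0.55·28.0) / (0.35 + 0.27 + 0.55 + 0.55)
  = 39.2300 / 1.7200 = 22.81

22.81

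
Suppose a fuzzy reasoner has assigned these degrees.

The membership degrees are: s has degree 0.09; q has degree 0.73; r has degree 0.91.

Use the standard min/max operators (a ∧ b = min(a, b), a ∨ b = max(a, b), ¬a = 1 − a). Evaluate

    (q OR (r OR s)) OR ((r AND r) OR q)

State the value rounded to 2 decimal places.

0.91

r OR s = max(a, b) on (0.91, 0.09) = 0.91
q OR (r OR s) = max(a, b) on (0.73, 0.91) = 0.91
r AND r = min(a, b) on (0.91, 0.91) = 0.91
(r AND r) OR q = max(a, b) on (0.91, 0.73) = 0.91
(q OR (r OR s)) OR ((r AND r) OR q) = max(a, b) on (0.91, 0.91) = 0.91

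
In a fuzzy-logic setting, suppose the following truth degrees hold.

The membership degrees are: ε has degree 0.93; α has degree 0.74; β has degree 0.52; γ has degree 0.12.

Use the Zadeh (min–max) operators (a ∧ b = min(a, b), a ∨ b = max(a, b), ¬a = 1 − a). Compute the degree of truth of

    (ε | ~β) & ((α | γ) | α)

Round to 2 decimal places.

0.74

~β = 1 − 0.52 = 0.48
ε | ~β = max(a, b) on (0.93, 0.48) = 0.93
α | γ = max(a, b) on (0.74, 0.12) = 0.74
(α | γ) | α = max(a, b) on (0.74, 0.74) = 0.74
(ε | ~β) & ((α | γ) | α) = min(a, b) on (0.93, 0.74) = 0.74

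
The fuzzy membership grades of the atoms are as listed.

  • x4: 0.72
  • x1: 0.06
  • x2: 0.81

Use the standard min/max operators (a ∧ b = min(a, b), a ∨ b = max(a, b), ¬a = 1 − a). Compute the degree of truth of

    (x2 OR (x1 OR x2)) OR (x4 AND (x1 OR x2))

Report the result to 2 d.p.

x1 OR x2 = max(a, b) on (0.06, 0.81) = 0.81
x2 OR (x1 OR x2) = max(a, b) on (0.81, 0.81) = 0.81
x1 OR x2 = max(a, b) on (0.06, 0.81) = 0.81
x4 AND (x1 OR x2) = min(a, b) on (0.72, 0.81) = 0.72
(x2 OR (x1 OR x2)) OR (x4 AND (x1 OR x2)) = max(a, b) on (0.81, 0.72) = 0.81

0.81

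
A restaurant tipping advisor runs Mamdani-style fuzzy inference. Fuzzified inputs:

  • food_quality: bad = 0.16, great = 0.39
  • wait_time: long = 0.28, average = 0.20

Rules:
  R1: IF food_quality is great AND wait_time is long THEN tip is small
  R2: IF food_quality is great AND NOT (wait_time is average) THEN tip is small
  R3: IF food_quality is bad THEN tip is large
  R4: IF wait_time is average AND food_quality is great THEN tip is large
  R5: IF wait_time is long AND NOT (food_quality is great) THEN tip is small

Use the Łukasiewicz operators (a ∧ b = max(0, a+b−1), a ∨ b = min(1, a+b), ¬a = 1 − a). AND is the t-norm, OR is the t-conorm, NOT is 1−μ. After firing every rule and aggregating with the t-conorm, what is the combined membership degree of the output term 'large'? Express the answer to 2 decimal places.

R1: great=0.39, long=0.28; AND[max(0, a+b−1)] → w = 0.00
R2: great=0.39, ¬average=1−0.20=0.80; AND[max(0, a+b−1)] → w = 0.19
R3: bad=0.16 → w = 0.16
R4: average=0.20, great=0.39; AND[max(0, a+b−1)] → w = 0.00
R5: long=0.28, ¬great=1−0.39=0.61; AND[max(0, a+b−1)] → w = 0.00
Rules with consequent 'large': {R3, R4} → strengths 0.16, 0.00
Aggregate via t-conorm [min(1, a+b)]: 0.16

0.16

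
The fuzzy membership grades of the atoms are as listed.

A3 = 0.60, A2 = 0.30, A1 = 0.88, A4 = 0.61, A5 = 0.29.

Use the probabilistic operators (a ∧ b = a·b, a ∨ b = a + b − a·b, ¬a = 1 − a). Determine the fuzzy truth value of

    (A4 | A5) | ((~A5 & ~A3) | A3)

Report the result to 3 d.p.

A4 | A5 = a + b − a·b on (0.6100, 0.2900) = 0.7231
~A5 = 1 − 0.2900 = 0.7100
~A3 = 1 − 0.6000 = 0.4000
~A5 & ~A3 = a·b on (0.7100, 0.4000) = 0.2840
(~A5 & ~A3) | A3 = a + b − a·b on (0.2840, 0.6000) = 0.7136
(A4 | A5) | ((~A5 & ~A3) | A3) = a + b − a·b on (0.7231, 0.7136) = 0.9207

0.921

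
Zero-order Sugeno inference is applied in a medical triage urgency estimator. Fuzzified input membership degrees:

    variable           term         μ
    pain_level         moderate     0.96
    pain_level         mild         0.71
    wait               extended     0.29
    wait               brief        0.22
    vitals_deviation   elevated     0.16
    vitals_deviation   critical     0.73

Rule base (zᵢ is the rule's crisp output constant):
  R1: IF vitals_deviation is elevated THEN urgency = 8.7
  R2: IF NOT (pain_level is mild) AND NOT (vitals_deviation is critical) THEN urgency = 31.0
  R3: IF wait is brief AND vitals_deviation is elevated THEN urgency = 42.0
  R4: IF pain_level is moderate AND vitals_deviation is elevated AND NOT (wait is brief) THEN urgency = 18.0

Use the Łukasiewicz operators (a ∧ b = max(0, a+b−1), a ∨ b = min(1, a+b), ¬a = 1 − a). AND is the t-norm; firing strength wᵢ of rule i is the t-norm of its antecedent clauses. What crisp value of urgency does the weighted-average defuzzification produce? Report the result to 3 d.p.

R1 (z=8.7): elevated=0.16 → w = 0.16
R2 (z=31.0): ¬mild=1−0.71=0.29, ¬critical=1−0.73=0.27; AND[max(0, a+b−1)] → w = 0.00
R3 (z=42.0): brief=0.22, elevated=0.16; AND[max(0, a+b−1)] → w = 0.00
R4 (z=18.0): moderate=0.96, elevated=0.16, ¬brief=1−0.22=0.78; AND[max(0, a+b−1)] → w = 0.00
Weighted average = (0.16·8.7 + 0.00·31.0 + 0.00·42.0 + 0.00·18.0) / (0.16 + 0.00 + 0.00 + 0.00)
  = 1.3920 / 0.1600 = 8.700

8.700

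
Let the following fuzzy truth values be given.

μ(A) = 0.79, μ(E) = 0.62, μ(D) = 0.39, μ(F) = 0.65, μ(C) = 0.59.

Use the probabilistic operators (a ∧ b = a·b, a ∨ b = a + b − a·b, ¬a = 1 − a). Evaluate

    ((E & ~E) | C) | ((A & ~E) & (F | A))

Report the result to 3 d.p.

~E = 1 − 0.6200 = 0.3800
E & ~E = a·b on (0.6200, 0.3800) = 0.2356
(E & ~E) | C = a + b − a·b on (0.2356, 0.5900) = 0.6866
~E = 1 − 0.6200 = 0.3800
A & ~E = a·b on (0.7900, 0.3800) = 0.3002
F | A = a + b − a·b on (0.6500, 0.7900) = 0.9265
(A & ~E) & (F | A) = a·b on (0.3002, 0.9265) = 0.2781
((E & ~E) | C) | ((A & ~E) & (F | A)) = a + b − a·b on (0.6866, 0.2781) = 0.7738

0.774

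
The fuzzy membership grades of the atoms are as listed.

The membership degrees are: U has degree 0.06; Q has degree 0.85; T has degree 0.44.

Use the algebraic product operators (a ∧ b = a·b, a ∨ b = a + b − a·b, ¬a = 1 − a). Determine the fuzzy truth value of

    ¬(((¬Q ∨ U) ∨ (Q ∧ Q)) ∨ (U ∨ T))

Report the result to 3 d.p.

0.117

¬Q = 1 − 0.8500 = 0.1500
¬Q ∨ U = a + b − a·b on (0.1500, 0.0600) = 0.2010
Q ∧ Q = a·b on (0.8500, 0.8500) = 0.7225
(¬Q ∨ U) ∨ (Q ∧ Q) = a + b − a·b on (0.2010, 0.7225) = 0.7783
U ∨ T = a + b − a·b on (0.0600, 0.4400) = 0.4736
((¬Q ∨ U) ∨ (Q ∧ Q)) ∨ (U ∨ T) = a + b − a·b on (0.7783, 0.4736) = 0.8833
¬(((¬Q ∨ U) ∨ (Q ∧ Q)) ∨ (U ∨ T)) = 1 − 0.8833 = 0.1167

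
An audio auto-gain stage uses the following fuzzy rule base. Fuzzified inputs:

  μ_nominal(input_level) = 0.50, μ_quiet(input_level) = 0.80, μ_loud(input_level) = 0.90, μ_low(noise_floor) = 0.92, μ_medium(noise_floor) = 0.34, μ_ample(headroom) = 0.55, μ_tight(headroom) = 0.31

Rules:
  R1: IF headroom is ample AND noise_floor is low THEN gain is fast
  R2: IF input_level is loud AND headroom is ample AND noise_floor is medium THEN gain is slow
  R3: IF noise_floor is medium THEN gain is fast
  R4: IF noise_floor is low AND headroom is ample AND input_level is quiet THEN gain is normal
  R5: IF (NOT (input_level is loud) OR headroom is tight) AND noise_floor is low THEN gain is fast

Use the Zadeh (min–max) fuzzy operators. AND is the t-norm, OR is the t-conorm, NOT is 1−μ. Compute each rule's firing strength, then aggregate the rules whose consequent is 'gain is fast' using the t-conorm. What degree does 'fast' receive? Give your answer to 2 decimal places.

R1: ample=0.55, low=0.92; AND[min(a, b)] → w = 0.55
R2: loud=0.90, ample=0.55, medium=0.34; AND[min(a, b)] → w = 0.34
R3: medium=0.34 → w = 0.34
R4: low=0.92, ample=0.55, quiet=0.80; AND[min(a, b)] → w = 0.55
R5: (¬loud=1−0.90=0.10 OR tight=0.31) = 0.31; AND[min(a, b)] with low=0.92 → w = 0.31
Rules with consequent 'fast': {R1, R3, R5} → strengths 0.55, 0.34, 0.31
Aggregate via t-conorm [max(a, b)]: 0.55

0.55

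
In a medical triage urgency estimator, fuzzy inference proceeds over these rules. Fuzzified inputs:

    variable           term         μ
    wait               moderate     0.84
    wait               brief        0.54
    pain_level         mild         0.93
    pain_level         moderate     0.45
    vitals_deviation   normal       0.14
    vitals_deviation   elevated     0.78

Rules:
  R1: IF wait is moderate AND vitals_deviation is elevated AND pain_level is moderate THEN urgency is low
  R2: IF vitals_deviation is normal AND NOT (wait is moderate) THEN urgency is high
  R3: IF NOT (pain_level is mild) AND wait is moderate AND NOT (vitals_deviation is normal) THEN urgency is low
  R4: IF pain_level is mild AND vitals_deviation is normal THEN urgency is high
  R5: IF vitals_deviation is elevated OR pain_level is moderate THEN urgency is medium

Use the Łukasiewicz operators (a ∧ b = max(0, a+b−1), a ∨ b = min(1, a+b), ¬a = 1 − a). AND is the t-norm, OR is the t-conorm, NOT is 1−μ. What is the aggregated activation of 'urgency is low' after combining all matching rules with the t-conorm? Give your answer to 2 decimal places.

R1: moderate=0.84, elevated=0.78, moderate=0.45; AND[max(0, a+b−1)] → w = 0.07
R2: normal=0.14, ¬moderate=1−0.84=0.16; AND[max(0, a+b−1)] → w = 0.00
R3: ¬mild=1−0.93=0.07, moderate=0.84, ¬normal=1−0.14=0.86; AND[max(0, a+b−1)] → w = 0.00
R4: mild=0.93, normal=0.14; AND[max(0, a+b−1)] → w = 0.07
R5: elevated=0.78, moderate=0.45; OR[min(1, a+b)] → w = 1.00
Rules with consequent 'low': {R1, R3} → strengths 0.07, 0.00
Aggregate via t-conorm [min(1, a+b)]: 0.07

0.07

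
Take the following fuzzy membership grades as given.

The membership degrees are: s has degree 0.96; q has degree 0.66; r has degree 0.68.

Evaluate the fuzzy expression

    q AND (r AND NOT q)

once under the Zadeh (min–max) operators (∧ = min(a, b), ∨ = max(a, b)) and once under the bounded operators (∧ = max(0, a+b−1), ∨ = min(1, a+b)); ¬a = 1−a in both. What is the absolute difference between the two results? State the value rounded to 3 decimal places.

0.340

Under Zadeh (min–max):
  NOT q = 1 − 0.66 = 0.34
  r AND NOT q = min(a, b) on (0.68, 0.34) = 0.34
  q AND (r AND NOT q) = min(a, b) on (0.66, 0.34) = 0.34
  → value = 0.3400
Under bounded:
  NOT q = 1 − 0.66 = 0.34
  r AND NOT q = max(0, a+b−1) on (0.68, 0.34) = 0.02
  q AND (r AND NOT q) = max(0, a+b−1) on (0.66, 0.02) = 0.00
  → value = 0.0000
|0.3400 − 0.0000| = 0.340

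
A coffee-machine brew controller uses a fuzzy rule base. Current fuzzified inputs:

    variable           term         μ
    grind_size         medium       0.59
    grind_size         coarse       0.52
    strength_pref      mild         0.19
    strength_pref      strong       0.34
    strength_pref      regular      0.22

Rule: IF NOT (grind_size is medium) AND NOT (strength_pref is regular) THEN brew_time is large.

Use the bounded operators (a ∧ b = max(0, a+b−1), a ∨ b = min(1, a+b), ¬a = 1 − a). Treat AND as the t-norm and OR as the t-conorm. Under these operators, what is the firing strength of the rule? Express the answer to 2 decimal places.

0.19

firing strength: ¬medium=1−0.59=0.41, ¬regular=1−0.22=0.78; AND[max(0, a+b−1)] → w = 0.19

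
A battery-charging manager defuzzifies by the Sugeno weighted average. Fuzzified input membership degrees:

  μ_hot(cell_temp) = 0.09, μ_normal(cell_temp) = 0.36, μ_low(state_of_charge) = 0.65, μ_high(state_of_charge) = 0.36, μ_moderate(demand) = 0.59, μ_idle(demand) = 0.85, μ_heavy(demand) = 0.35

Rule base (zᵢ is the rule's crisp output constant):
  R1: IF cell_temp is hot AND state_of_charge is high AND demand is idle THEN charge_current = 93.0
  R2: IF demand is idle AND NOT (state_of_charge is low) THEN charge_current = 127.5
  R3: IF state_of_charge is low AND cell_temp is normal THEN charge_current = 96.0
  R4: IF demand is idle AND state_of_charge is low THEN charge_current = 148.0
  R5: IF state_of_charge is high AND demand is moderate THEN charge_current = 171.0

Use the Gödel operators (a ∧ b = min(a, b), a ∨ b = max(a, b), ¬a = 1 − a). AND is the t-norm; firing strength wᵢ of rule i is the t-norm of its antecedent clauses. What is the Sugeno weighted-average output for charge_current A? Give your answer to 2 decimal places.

R1 (z=93.0): hot=0.09, high=0.36, idle=0.85; AND[min(a, b)] → w = 0.09
R2 (z=127.5): idle=0.85, ¬low=1−0.65=0.35; AND[min(a, b)] → w = 0.35
R3 (z=96.0): low=0.65, normal=0.36; AND[min(a, b)] → w = 0.36
R4 (z=148.0): idle=0.85, low=0.65; AND[min(a, b)] → w = 0.65
R5 (z=171.0): high=0.36, moderate=0.59; AND[min(a, b)] → w = 0.36
Weighted average = (0.09·93.0 + 0.35·127.5 + 0.36·96.0 + 0.65·148.0 + 0.36·171.0) / (0.09 + 0.35 + 0.36 + 0.65 + 0.36)
  = 245.3150 / 1.8100 = 135.53

135.53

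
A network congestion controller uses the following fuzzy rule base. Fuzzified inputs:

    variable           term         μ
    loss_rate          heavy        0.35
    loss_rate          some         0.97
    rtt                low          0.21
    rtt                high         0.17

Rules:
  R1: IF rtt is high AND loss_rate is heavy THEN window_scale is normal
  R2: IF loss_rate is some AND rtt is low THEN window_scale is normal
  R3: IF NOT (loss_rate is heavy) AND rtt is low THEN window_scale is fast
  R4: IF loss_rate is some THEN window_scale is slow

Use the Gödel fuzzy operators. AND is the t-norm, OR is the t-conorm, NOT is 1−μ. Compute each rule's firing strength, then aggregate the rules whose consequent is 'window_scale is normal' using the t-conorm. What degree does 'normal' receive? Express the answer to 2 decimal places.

R1: high=0.17, heavy=0.35; AND[min(a, b)] → w = 0.17
R2: some=0.97, low=0.21; AND[min(a, b)] → w = 0.21
R3: ¬heavy=1−0.35=0.65, low=0.21; AND[min(a, b)] → w = 0.21
R4: some=0.97 → w = 0.97
Rules with consequent 'normal': {R1, R2} → strengths 0.17, 0.21
Aggregate via t-conorm [max(a, b)]: 0.21

0.21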